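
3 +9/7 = 4.29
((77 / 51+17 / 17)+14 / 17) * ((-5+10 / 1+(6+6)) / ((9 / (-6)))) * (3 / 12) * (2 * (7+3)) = -1700 / 9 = -188.89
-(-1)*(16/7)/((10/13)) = 104/35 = 2.97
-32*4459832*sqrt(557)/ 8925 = -142714624*sqrt(557)/ 8925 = -377387.79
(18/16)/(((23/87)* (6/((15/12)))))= 1305/1472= 0.89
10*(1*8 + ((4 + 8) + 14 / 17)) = 3540 / 17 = 208.24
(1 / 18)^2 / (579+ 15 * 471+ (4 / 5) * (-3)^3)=5 / 12348288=0.00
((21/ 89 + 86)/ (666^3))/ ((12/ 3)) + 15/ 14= 1.07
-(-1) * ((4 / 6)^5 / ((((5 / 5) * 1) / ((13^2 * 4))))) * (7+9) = 346112 / 243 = 1424.33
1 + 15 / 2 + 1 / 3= 53 / 6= 8.83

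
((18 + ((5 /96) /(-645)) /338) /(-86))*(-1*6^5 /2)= 2034294885 /2499848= 813.77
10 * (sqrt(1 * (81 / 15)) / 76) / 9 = sqrt(15) / 114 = 0.03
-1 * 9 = -9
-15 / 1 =-15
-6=-6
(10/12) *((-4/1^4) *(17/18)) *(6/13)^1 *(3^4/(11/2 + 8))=-340/39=-8.72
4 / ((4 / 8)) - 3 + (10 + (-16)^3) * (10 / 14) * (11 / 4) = -8021.07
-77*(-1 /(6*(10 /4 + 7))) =77 /57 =1.35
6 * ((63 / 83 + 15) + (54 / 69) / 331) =59755788 / 631879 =94.57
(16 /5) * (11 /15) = 176 /75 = 2.35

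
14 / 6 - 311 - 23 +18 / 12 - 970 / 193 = -388153 / 1158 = -335.19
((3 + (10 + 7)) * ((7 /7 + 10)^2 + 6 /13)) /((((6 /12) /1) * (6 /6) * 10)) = 6316 /13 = 485.85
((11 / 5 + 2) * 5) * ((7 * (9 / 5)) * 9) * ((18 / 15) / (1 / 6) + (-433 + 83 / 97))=-2454008886 / 2425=-1011962.43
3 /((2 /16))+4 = 28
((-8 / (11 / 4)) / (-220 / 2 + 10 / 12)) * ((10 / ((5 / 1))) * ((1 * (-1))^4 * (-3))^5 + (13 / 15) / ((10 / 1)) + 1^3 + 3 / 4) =-2323984 / 180125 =-12.90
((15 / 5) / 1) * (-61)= -183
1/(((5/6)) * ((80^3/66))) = 99/640000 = 0.00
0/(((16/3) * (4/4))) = 0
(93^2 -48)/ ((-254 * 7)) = -8601/ 1778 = -4.84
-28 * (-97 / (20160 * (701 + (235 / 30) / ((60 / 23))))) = 97 / 506882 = 0.00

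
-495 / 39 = -165 / 13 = -12.69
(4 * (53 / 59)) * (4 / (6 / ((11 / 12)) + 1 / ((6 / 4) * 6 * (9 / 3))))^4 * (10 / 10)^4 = 422281079903232 / 861864630936875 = 0.49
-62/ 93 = -2/ 3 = -0.67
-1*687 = -687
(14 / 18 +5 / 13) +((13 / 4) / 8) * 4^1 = 2609 / 936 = 2.79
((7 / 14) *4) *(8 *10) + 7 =167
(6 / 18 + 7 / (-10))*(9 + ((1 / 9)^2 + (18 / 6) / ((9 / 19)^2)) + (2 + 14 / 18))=-11209 / 1215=-9.23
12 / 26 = 0.46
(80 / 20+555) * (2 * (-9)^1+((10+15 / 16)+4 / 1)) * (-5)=136955 / 16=8559.69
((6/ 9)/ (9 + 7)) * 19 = 0.79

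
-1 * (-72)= 72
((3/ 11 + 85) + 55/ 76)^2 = 5168603449/ 698896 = 7395.38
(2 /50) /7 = 1 /175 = 0.01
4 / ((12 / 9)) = 3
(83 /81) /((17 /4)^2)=1328 /23409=0.06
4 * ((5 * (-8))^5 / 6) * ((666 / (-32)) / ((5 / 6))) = 1704960000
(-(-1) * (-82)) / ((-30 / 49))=2009 / 15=133.93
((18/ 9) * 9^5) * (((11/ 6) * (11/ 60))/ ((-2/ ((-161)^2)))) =-20578189401/ 40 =-514454735.02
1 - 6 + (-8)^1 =-13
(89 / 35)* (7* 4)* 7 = 2492 / 5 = 498.40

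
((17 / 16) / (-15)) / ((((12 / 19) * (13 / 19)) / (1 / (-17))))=361 / 37440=0.01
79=79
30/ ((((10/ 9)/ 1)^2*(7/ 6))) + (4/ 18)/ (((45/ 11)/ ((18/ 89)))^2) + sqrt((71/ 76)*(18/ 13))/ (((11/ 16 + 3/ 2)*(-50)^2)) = 6*sqrt(35074)/ 5403125 + 259855181/ 12475575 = 20.83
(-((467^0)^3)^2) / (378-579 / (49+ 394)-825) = 443 / 198600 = 0.00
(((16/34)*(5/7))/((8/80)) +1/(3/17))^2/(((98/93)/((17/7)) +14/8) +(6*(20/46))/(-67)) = 38.00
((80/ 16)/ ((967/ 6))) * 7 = 210/ 967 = 0.22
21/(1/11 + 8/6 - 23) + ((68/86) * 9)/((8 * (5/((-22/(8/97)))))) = -14827329/306160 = -48.43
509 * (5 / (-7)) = -2545 / 7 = -363.57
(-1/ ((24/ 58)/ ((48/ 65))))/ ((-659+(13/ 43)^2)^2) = -0.00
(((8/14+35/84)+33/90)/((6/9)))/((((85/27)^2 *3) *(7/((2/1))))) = 138267/7080500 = 0.02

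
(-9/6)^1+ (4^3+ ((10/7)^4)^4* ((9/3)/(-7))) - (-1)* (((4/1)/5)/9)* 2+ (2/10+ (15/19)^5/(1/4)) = -3362196353340636052950113/51841456474788833894370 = -64.86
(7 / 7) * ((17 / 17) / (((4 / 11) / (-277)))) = -3047 / 4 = -761.75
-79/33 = -2.39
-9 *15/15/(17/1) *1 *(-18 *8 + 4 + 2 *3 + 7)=1143/17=67.24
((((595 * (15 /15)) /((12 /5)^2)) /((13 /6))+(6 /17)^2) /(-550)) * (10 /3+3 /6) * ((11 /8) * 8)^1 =-99132461 /27050400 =-3.66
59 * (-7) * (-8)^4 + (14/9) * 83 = -15223670/9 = -1691518.89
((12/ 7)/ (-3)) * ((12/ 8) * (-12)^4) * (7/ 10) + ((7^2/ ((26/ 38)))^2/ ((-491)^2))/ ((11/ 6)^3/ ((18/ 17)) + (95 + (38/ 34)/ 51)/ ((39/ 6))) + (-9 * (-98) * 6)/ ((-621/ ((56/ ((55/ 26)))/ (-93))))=-1369263082485479972785616/ 110076695468029613895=-12439.17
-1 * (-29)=29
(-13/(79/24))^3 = -30371328/493039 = -61.60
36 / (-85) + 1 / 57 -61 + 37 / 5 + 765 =3444766 / 4845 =710.99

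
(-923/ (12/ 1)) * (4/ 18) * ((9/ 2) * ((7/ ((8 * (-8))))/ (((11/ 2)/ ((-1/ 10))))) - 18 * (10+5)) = 194931139/ 42240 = 4614.85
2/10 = 1/5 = 0.20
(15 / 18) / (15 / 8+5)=4 / 33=0.12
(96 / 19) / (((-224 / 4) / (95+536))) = -7572 / 133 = -56.93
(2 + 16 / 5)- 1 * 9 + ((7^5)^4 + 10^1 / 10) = 398961331488059991 / 5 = 79792266297611998.20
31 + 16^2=287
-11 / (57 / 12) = -44 / 19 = -2.32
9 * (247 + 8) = 2295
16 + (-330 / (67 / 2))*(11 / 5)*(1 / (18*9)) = 28702 / 1809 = 15.87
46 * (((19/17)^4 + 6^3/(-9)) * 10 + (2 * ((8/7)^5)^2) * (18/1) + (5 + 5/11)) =-980089834496607316/259518767989019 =-3776.57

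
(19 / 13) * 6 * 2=228 / 13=17.54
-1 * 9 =-9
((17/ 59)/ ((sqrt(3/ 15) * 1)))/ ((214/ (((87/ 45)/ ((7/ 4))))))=986 * sqrt(5)/ 662865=0.00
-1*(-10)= 10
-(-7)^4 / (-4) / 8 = 2401 / 32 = 75.03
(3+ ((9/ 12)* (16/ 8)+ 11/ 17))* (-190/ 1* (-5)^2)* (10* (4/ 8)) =-2078125/ 17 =-122242.65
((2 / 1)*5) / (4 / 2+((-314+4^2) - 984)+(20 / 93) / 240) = -11160 / 1428479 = -0.01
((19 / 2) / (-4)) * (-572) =2717 / 2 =1358.50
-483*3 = -1449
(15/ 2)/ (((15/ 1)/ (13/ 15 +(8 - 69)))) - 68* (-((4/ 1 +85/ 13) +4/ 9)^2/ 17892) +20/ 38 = -169167578906/ 5816935215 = -29.08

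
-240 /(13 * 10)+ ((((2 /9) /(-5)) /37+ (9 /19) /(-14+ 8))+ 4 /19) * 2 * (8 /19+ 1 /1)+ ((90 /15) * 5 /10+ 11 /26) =3381607 /1736410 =1.95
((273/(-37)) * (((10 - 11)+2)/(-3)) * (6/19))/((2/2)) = 546/703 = 0.78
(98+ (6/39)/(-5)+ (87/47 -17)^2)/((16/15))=8815926/28717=306.99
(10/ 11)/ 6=5/ 33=0.15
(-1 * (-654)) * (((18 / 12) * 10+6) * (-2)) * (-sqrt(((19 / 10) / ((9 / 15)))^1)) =48879.66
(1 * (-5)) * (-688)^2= -2366720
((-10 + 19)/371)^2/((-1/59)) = -4779/137641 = -0.03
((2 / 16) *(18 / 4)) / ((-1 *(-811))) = 9 / 12976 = 0.00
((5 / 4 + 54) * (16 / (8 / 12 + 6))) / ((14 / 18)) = 5967 / 35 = 170.49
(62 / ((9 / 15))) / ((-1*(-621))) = 310 / 1863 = 0.17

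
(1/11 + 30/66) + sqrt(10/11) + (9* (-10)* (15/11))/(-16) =sqrt(110)/11 + 723/88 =9.17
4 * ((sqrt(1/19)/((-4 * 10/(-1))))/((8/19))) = 0.05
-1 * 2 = -2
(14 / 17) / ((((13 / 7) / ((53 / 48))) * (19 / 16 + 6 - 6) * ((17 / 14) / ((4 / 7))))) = 41552 / 214149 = 0.19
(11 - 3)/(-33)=-8/33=-0.24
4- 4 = 0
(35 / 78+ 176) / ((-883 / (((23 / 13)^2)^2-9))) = -156843148 / 983555157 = -0.16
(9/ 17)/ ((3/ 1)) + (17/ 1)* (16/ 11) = 4657/ 187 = 24.90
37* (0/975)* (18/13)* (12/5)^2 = 0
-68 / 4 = -17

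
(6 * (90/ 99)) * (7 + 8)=900/ 11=81.82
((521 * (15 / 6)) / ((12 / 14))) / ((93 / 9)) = 18235 / 124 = 147.06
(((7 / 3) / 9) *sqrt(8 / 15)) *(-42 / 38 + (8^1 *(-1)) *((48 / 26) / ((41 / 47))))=-852362 *sqrt(30) / 1367145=-3.41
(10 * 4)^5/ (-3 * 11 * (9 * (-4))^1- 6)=51200000/ 591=86632.83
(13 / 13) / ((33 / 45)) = 15 / 11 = 1.36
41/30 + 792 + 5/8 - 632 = 19439/120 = 161.99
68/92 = 17/23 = 0.74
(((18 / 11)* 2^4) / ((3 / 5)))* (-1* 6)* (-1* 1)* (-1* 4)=-11520 / 11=-1047.27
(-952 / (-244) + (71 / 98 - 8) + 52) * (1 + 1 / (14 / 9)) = 6685801 / 83692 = 79.89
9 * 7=63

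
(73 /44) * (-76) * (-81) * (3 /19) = 17739 /11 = 1612.64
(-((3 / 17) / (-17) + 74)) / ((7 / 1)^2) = -21383 / 14161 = -1.51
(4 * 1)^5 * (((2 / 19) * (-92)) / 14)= -94208 / 133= -708.33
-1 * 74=-74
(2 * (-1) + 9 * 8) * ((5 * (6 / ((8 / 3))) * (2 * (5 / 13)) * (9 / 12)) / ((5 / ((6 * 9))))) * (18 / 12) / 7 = 54675 / 52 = 1051.44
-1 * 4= -4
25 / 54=0.46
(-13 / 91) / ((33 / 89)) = -89 / 231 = -0.39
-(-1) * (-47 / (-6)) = 47 / 6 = 7.83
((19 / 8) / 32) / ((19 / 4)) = 1 / 64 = 0.02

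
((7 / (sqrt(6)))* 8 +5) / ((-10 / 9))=-42* sqrt(6) / 5- 9 / 2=-25.08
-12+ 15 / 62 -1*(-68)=3487 / 62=56.24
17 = 17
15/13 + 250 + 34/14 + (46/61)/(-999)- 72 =1006951850/5545449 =181.58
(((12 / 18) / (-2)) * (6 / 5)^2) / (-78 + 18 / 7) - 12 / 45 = -859 / 3300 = -0.26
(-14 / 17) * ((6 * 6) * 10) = -5040 / 17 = -296.47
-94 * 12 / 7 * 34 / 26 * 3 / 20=-14382 / 455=-31.61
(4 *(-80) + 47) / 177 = -91 / 59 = -1.54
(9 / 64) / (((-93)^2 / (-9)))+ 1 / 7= 61441 / 430528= 0.14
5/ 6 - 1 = -1/ 6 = -0.17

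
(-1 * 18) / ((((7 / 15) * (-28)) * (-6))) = -0.23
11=11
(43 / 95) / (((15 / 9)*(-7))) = -129 / 3325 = -0.04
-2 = -2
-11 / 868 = -0.01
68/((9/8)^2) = 4352/81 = 53.73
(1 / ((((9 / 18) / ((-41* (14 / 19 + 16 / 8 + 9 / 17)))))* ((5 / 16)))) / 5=-276832 / 1615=-171.41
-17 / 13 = -1.31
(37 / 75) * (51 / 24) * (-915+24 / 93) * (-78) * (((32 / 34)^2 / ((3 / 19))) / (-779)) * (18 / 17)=-5237651328 / 9182975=-570.37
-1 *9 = -9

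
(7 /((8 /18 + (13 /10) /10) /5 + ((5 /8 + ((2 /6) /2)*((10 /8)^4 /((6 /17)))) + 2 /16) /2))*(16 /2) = 14336000 /272981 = 52.52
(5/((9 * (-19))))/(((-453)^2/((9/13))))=-5/50686623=-0.00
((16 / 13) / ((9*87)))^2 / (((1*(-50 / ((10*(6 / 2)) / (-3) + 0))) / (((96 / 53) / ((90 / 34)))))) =139264 / 411857862975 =0.00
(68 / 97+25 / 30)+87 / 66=9131 / 3201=2.85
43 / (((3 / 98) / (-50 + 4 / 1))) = -193844 / 3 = -64614.67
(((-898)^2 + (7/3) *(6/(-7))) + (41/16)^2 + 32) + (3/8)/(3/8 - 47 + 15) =52231541837/64768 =806440.55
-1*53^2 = -2809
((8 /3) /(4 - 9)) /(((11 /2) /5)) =-16 /33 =-0.48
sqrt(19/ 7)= sqrt(133)/ 7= 1.65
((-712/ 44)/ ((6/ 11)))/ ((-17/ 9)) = 267/ 17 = 15.71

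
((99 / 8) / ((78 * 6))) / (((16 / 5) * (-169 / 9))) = -495 / 1124864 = -0.00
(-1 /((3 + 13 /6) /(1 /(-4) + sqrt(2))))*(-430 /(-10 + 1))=215 /93- 860*sqrt(2) /93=-10.77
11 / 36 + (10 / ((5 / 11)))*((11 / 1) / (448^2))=0.31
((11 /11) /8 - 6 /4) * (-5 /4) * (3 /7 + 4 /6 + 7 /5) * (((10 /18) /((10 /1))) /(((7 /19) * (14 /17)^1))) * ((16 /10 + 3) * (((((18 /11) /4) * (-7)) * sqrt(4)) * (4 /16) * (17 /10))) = -16544383 /1881600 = -8.79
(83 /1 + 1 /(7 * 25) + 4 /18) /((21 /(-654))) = -28576312 /11025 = -2591.96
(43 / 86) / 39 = 1 / 78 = 0.01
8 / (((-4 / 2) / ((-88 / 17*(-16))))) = -5632 / 17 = -331.29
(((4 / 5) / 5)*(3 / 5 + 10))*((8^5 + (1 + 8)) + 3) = 55594.88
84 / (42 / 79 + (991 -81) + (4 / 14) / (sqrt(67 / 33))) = 391777422204 / 4246734805195 -1834854*sqrt(2211) / 4246734805195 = 0.09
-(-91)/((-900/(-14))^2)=4459/202500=0.02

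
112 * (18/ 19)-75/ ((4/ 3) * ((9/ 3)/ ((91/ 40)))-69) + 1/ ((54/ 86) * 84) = 28276932395/ 263679948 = 107.24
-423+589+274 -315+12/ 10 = 631/ 5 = 126.20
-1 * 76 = -76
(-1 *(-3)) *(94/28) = 141/14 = 10.07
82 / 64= 41 / 32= 1.28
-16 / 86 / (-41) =0.00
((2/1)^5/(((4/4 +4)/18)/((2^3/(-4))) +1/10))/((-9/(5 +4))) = 5760/7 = 822.86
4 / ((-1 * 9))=-4 / 9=-0.44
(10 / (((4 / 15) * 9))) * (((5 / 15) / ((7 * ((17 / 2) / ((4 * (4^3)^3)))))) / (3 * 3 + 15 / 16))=419430400 / 170289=2463.05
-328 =-328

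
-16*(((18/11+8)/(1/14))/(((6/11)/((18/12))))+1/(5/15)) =-5984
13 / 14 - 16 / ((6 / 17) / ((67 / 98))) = -8839 / 294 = -30.06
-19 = -19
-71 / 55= -1.29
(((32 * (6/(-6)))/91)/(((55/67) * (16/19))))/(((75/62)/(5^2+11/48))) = -10.61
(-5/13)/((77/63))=-45/143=-0.31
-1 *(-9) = 9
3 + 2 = 5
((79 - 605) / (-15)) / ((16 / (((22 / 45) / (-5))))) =-2893 / 13500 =-0.21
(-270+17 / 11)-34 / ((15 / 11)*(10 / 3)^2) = -270.70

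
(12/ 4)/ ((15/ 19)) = 19/ 5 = 3.80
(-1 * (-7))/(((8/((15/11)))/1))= 105/88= 1.19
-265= -265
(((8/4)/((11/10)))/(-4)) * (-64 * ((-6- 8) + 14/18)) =-38080/99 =-384.65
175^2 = 30625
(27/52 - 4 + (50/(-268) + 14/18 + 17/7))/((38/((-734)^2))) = -13628237087/2085174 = -6535.78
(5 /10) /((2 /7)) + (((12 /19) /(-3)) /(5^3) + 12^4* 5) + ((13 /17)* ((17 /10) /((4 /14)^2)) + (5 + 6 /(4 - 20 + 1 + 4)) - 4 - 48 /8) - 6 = 21670400723 /209000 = 103686.13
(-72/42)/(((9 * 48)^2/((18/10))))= -1/60480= -0.00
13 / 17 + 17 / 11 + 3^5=45873 / 187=245.31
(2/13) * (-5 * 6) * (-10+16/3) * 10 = 2800/13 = 215.38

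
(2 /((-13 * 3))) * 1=-2 /39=-0.05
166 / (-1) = -166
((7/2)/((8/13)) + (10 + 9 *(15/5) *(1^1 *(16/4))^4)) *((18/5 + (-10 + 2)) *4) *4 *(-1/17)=2438546/85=28688.78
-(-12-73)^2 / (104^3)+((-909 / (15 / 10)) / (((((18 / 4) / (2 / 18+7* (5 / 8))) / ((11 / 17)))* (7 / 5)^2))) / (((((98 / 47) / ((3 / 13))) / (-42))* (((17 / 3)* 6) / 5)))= 2682574205075 / 19677245952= 136.33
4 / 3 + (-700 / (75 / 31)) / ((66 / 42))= -6032 / 33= -182.79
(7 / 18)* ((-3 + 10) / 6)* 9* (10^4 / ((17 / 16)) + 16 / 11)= 21563332 / 561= 38437.31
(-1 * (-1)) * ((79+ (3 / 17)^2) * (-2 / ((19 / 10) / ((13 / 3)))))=-5938400 / 16473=-360.49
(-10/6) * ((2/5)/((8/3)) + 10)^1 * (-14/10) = 1421/60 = 23.68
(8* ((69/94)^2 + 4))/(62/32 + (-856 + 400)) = -256672/3209677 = -0.08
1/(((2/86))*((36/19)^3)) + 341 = 16204633/46656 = 347.32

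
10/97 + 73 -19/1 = 5248/97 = 54.10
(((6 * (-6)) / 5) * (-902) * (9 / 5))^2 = 85408893504 / 625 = 136654229.61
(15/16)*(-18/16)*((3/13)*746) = -151065/832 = -181.57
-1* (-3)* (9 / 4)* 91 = 614.25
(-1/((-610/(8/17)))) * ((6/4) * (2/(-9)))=-4/15555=-0.00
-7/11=-0.64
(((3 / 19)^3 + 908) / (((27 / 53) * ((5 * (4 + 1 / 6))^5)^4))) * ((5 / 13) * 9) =402279736251116682215424 / 15468008818242395818742807023227214813232421875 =0.00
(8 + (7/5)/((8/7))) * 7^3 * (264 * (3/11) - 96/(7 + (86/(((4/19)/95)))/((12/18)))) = 265260257703/1164365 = 227815.38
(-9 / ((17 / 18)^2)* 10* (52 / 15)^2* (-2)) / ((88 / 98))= 42928704 / 15895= 2700.77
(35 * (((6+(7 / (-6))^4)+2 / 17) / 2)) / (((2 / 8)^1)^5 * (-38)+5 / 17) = 98336560 / 181197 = 542.71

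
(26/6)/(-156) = -1/36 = -0.03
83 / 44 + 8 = 435 / 44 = 9.89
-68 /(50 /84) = -2856 /25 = -114.24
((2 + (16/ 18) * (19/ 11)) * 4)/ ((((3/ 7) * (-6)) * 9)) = -4900/ 8019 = -0.61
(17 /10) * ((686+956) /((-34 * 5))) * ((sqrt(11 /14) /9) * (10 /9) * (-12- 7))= 15599 * sqrt(154) /5670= 34.14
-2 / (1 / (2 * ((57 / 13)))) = -17.54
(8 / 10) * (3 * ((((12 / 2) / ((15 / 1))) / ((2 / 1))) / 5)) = 12 / 125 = 0.10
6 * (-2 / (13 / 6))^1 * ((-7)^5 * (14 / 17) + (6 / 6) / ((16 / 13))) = 33880923 / 442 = 76653.67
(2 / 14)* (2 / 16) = 0.02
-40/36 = -10/9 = -1.11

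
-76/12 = -19/3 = -6.33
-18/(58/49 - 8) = 441/167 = 2.64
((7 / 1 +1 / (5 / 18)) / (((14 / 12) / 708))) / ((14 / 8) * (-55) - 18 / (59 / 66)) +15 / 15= -52172639 / 961345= -54.27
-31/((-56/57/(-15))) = -26505/56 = -473.30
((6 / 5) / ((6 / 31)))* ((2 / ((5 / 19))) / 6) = 589 / 75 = 7.85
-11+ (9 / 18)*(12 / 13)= -137 / 13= -10.54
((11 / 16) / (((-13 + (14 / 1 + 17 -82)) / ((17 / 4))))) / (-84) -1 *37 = -12730181 / 344064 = -37.00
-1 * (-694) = 694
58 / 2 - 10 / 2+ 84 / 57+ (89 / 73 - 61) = -34.31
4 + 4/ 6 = 14/ 3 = 4.67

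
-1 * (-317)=317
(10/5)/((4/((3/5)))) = 0.30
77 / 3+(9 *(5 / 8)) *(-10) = -367 / 12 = -30.58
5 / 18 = 0.28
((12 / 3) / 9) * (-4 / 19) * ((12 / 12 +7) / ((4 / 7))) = -224 / 171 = -1.31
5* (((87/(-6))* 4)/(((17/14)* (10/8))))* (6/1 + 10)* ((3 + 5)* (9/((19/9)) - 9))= 37416960/323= 115841.98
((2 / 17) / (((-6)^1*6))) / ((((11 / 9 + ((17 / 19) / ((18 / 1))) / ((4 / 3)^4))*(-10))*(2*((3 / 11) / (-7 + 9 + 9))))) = 147136 / 27638175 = 0.01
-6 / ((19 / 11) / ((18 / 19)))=-1188 / 361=-3.29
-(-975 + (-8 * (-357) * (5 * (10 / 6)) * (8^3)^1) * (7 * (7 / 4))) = -149272625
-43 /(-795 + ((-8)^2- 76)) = 43 /807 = 0.05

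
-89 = -89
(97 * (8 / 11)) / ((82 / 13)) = 5044 / 451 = 11.18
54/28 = 27/14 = 1.93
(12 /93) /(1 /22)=88 /31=2.84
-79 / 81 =-0.98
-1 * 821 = -821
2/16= 1/8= 0.12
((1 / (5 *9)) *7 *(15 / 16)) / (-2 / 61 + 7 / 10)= 2135 / 9768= 0.22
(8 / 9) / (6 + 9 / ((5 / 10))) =1 / 27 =0.04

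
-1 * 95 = -95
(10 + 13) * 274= 6302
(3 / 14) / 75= 1 / 350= 0.00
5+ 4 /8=11 /2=5.50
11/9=1.22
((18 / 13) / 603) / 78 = 1 / 33969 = 0.00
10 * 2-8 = 12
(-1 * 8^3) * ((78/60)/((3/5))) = -3328/3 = -1109.33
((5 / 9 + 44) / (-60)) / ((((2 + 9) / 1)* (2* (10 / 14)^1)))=-2807 / 59400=-0.05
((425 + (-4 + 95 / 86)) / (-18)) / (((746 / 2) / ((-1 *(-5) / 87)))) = -181505 / 50234148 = -0.00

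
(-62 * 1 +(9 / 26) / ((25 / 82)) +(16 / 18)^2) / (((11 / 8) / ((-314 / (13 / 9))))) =3972630032 / 418275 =9497.65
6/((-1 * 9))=-0.67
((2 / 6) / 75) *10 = 2 / 45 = 0.04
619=619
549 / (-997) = -549 / 997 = -0.55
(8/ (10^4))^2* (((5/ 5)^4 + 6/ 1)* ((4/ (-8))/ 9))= -7/ 28125000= -0.00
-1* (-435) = 435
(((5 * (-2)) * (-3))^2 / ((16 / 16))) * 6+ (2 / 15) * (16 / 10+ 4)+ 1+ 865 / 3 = 142252 / 25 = 5690.08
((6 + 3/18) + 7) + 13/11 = 947/66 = 14.35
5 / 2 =2.50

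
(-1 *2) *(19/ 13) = -38/ 13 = -2.92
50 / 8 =25 / 4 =6.25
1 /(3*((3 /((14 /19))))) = 0.08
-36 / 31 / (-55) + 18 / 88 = 1539 / 6820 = 0.23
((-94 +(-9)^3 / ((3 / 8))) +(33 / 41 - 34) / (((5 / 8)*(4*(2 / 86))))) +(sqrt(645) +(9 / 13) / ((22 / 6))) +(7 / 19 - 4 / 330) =-871707476 / 334191 +sqrt(645) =-2583.01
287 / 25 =11.48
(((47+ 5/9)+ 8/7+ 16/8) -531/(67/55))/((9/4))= -171.20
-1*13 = -13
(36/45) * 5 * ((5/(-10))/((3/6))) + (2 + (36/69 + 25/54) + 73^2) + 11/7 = 46335161/8694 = 5329.56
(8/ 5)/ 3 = 8/ 15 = 0.53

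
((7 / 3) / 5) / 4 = 7 / 60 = 0.12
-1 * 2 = -2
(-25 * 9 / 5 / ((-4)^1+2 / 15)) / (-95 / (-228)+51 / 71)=287550 / 28043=10.25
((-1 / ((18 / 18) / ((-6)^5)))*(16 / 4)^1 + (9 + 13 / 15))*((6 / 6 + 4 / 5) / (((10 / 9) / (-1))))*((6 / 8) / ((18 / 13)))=-13651209 / 500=-27302.42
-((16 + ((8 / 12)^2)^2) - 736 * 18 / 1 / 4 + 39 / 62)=16548361 / 5022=3295.17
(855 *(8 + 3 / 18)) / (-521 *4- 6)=-147 / 44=-3.34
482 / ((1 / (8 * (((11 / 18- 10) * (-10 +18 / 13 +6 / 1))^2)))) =188330896 / 81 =2325072.79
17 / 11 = 1.55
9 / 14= 0.64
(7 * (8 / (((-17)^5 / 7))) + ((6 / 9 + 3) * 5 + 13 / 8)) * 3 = 680102095 / 11358856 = 59.87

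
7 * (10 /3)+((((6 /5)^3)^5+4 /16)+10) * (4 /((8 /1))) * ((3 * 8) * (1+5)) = 171262105105916 /91552734375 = 1870.64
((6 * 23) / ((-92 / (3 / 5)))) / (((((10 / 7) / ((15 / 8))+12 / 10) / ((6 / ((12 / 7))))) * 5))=-0.32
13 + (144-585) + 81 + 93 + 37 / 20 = -5043 / 20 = -252.15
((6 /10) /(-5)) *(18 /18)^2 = -3 /25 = -0.12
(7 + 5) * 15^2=2700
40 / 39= 1.03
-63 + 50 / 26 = -794 / 13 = -61.08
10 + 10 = 20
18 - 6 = 12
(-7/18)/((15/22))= -77/135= -0.57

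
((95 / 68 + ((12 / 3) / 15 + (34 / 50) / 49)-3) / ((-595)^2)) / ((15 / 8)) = -660934 / 331765678125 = -0.00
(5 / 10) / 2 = 1 / 4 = 0.25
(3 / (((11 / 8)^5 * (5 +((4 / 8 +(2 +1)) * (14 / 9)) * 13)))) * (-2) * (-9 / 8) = 995328 / 54918391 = 0.02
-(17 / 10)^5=-1419857 / 100000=-14.20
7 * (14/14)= 7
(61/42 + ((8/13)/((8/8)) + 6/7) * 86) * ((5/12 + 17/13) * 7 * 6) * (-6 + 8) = 18813053/1014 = 18553.31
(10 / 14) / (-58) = -5 / 406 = -0.01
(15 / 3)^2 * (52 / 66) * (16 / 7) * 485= 5044000 / 231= 21835.50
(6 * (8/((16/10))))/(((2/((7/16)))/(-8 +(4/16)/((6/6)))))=-3255/64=-50.86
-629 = -629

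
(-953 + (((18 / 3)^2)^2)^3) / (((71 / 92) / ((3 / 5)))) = 600791661708 / 355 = 1692370878.05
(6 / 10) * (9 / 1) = 27 / 5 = 5.40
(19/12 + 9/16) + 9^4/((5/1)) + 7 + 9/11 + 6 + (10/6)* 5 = 3528353/2640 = 1336.50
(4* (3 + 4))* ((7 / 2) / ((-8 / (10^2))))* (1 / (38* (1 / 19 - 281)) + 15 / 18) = -32691575 / 32028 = -1020.72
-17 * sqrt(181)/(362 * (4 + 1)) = -17 * sqrt(181)/1810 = -0.13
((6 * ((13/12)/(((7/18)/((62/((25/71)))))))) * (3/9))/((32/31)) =2661009/2800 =950.36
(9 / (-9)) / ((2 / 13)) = -13 / 2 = -6.50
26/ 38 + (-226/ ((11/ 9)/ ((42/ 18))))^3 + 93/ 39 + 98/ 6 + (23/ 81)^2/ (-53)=-9181760437767745232/ 114319657881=-80316549.30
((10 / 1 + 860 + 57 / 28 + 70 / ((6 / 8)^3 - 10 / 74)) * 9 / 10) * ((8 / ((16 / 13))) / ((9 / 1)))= 39409357 / 54320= 725.50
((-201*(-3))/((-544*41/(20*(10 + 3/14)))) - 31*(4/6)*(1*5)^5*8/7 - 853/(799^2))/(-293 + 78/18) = 92739245845069/362673054496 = 255.71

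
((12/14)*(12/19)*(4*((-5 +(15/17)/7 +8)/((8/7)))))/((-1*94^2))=-3348/4994549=-0.00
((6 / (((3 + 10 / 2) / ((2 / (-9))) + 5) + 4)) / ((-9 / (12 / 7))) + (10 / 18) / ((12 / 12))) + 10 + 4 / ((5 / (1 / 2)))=11.00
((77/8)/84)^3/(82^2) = 1331/5948964864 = 0.00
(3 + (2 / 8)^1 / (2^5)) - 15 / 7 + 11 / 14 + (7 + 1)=8647 / 896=9.65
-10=-10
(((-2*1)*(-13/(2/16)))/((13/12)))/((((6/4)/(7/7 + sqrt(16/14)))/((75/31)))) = 9600/31 + 19200*sqrt(14)/217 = 640.74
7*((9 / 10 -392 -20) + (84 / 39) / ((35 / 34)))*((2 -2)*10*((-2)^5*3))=0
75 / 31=2.42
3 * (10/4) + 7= 29/2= 14.50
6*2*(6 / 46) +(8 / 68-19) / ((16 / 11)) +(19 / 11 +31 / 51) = -1874813 / 206448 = -9.08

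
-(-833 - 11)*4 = 3376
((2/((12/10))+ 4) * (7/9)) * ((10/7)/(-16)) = -85/216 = -0.39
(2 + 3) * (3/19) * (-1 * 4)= -60/19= -3.16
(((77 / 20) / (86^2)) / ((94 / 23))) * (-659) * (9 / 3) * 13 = -45516471 / 13904480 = -3.27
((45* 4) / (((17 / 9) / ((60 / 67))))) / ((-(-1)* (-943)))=-97200 / 1074077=-0.09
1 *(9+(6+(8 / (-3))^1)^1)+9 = 64 / 3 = 21.33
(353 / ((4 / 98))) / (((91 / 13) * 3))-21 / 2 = 1204 / 3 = 401.33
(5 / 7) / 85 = 1 / 119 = 0.01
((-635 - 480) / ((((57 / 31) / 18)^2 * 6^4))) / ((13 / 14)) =-7500605 / 84474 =-88.79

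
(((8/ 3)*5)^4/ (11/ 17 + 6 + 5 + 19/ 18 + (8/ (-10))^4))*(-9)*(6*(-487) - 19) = 159990400000000/ 2507711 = 63799377.20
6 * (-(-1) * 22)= 132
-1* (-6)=6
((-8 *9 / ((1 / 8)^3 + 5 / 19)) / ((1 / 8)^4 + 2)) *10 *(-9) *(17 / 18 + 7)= 683755438080 / 7043249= 97079.55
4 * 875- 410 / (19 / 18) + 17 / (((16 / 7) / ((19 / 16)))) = 15177679 / 4864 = 3120.41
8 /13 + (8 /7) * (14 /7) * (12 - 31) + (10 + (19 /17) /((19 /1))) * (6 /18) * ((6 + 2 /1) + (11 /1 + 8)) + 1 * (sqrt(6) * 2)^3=73817 /1547 + 48 * sqrt(6)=165.29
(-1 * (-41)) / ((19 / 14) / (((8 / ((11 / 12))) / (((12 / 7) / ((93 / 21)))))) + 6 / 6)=142352 / 3681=38.67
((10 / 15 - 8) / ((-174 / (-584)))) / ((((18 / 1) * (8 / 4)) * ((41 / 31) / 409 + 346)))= -20362474 / 10305004275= -0.00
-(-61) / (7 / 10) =87.14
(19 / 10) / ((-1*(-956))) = 19 / 9560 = 0.00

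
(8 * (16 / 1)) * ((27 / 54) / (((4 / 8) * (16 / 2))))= 16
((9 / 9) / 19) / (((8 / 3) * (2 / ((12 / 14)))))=9 / 1064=0.01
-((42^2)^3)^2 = -30129469486639681536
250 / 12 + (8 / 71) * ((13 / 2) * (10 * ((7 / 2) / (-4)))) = 6145 / 426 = 14.42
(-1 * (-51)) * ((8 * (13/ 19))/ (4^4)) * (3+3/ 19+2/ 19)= 20553/ 5776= 3.56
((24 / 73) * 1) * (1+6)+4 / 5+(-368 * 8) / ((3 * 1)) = -1071164 / 1095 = -978.23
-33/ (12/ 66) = -363/ 2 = -181.50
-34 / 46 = -17 / 23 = -0.74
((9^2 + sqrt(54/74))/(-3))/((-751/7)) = 7* sqrt(111)/27787 + 189/751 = 0.25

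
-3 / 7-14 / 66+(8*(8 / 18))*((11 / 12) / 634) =-418856 / 659043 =-0.64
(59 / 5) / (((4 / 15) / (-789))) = -34913.25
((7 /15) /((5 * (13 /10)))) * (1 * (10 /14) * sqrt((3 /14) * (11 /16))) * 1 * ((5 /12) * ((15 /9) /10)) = 5 * sqrt(462) /78624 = 0.00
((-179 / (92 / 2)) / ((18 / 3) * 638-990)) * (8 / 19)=-358 / 620103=-0.00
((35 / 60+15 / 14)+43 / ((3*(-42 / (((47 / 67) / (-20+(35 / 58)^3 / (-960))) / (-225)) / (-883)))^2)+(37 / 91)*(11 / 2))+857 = 860.89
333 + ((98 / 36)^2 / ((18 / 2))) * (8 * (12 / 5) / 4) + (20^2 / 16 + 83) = 540617 / 1215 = 444.95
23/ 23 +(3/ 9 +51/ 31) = 277/ 93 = 2.98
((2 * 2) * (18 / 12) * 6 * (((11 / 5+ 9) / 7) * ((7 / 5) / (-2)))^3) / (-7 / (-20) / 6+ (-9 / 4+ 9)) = -18966528 / 2553125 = -7.43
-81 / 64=-1.27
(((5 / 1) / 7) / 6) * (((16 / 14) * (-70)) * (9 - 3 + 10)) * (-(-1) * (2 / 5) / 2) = -30.48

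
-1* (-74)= 74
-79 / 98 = -0.81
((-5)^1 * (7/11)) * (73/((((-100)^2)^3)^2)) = -511/2200000000000000000000000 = -0.00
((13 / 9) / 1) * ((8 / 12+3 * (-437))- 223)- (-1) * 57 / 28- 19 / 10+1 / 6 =-8370857 / 3780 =-2214.51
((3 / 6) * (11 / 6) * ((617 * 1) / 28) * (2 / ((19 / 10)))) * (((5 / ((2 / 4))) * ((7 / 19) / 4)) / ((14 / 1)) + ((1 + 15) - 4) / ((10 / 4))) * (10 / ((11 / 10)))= 28520825 / 30324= 940.54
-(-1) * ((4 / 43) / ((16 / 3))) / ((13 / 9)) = 27 / 2236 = 0.01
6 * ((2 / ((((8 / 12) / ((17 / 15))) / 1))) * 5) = 102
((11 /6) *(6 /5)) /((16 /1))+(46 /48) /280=947 /6720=0.14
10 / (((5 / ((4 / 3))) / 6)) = 16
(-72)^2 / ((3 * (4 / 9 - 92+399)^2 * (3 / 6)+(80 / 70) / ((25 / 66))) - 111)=48988800 / 1338830137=0.04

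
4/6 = 2/3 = 0.67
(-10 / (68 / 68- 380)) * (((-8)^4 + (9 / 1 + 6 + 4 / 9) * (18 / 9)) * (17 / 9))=205.68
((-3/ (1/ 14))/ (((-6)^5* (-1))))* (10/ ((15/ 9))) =-7/ 216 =-0.03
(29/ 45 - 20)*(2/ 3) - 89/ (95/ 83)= -232547/ 2565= -90.66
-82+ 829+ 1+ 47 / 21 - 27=15188 / 21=723.24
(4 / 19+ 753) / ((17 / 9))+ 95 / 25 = 402.56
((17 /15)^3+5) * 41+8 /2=906808 /3375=268.68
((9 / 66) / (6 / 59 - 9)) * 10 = -59 / 385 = -0.15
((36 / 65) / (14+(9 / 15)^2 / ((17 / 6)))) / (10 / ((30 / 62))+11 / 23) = 52785 / 28469467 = 0.00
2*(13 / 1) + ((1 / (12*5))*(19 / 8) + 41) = 32179 / 480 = 67.04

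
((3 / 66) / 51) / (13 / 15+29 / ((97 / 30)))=485 / 5352314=0.00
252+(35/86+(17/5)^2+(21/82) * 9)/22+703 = 463322391/484825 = 955.65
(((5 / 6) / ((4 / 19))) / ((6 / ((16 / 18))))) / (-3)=-95 / 486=-0.20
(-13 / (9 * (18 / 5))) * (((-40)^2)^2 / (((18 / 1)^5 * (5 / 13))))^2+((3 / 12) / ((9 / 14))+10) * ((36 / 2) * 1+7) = 254.74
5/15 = 0.33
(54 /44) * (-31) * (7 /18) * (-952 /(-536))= -77469 /2948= -26.28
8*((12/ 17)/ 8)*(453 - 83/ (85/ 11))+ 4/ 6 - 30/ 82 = 55539257/ 177735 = 312.48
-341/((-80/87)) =29667/80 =370.84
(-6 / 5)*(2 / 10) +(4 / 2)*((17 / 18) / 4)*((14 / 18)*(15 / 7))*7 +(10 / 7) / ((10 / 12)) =131989 / 18900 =6.98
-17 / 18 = -0.94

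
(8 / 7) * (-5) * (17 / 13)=-680 / 91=-7.47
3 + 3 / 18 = 19 / 6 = 3.17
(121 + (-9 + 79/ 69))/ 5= 7807/ 345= 22.63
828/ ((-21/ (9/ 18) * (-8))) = 69/ 28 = 2.46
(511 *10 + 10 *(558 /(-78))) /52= 16375 /169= 96.89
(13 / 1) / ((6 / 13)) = 169 / 6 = 28.17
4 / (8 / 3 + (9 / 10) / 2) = 240 / 187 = 1.28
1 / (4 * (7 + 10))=1 / 68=0.01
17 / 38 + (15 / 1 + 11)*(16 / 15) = 16063 / 570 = 28.18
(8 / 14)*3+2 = 26 / 7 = 3.71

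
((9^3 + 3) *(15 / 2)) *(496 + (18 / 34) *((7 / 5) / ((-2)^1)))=46257093 / 17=2721005.47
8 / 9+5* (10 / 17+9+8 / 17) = 7831 / 153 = 51.18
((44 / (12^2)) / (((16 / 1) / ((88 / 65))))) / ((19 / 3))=121 / 29640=0.00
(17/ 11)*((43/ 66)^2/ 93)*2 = 0.01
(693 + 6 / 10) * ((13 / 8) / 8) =11271 / 80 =140.89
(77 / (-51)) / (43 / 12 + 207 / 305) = -93940 / 265183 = -0.35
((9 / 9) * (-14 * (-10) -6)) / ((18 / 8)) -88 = -256 / 9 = -28.44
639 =639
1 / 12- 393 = -4715 / 12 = -392.92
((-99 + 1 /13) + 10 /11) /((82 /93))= -651744 /5863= -111.16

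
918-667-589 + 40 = -298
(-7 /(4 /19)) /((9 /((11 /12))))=-1463 /432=-3.39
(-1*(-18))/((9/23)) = 46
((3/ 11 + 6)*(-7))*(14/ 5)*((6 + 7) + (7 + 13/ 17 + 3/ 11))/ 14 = -184.75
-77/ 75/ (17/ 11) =-847/ 1275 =-0.66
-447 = -447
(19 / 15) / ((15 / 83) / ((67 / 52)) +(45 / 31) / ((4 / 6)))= 0.55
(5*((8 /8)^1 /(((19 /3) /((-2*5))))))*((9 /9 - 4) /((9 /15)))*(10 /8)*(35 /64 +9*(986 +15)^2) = 1082161145625 /2432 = 444967576.33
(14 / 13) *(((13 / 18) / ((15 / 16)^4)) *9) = 9.06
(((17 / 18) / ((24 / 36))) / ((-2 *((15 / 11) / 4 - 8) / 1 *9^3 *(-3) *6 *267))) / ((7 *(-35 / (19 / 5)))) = 3553 / 8678177619300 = 0.00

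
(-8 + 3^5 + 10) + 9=254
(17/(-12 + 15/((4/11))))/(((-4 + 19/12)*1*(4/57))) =-3.43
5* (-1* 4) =-20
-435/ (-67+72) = -87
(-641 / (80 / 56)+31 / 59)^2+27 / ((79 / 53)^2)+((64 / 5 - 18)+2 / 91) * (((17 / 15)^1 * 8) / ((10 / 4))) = 595622317844980897 / 2965451716500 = 200853.82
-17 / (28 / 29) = -493 / 28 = -17.61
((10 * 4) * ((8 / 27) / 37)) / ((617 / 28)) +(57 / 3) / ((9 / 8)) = 10418984 / 616383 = 16.90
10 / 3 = 3.33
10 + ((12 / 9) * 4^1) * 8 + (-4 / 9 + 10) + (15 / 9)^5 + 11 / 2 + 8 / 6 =39811 / 486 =81.92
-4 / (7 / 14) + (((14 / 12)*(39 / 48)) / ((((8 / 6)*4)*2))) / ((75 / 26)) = -306017 / 38400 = -7.97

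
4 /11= 0.36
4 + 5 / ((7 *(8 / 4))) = 61 / 14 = 4.36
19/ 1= 19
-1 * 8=-8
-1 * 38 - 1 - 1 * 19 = -58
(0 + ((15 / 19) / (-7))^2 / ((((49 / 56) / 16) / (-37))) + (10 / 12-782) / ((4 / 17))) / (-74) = 9891667217 / 219909648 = 44.98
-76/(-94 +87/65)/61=260/19337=0.01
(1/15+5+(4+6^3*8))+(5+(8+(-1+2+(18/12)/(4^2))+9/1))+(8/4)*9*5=888077/480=1850.16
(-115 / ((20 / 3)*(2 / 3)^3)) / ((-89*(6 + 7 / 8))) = 1863 / 19580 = 0.10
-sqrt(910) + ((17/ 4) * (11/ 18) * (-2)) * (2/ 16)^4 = -sqrt(910)-187/ 147456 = -30.17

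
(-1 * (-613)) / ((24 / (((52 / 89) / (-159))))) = -7969 / 84906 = -0.09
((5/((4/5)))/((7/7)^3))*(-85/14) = -37.95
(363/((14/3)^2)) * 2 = 3267/98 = 33.34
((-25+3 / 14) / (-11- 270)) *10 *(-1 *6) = -10410 / 1967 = -5.29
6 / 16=3 / 8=0.38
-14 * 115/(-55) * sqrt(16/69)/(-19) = -56 * sqrt(69)/627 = -0.74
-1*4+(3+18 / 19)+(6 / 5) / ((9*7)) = -67 / 1995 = -0.03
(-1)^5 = -1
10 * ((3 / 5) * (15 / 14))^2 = 405 / 98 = 4.13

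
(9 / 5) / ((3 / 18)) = 54 / 5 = 10.80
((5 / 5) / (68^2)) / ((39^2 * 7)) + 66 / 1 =3249294049 / 49231728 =66.00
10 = 10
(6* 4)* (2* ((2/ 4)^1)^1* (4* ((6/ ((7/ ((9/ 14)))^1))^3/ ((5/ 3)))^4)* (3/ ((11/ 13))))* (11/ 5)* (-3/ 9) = -15172766492903047143648/ 598691348064270045003125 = -0.03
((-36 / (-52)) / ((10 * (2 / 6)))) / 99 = 3 / 1430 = 0.00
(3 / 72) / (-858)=-1 / 20592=-0.00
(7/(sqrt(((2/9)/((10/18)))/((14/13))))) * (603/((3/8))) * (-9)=-101304 * sqrt(455)/13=-166222.17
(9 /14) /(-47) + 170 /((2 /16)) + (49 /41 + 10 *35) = 46164253 /26978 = 1711.18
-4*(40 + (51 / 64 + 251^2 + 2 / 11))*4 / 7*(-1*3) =133144659 / 308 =432287.85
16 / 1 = 16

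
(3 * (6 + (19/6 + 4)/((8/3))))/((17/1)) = 417/272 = 1.53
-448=-448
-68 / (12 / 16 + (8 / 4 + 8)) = -272 / 43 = -6.33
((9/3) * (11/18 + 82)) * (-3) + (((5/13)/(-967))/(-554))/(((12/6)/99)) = -10355964163/13928668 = -743.50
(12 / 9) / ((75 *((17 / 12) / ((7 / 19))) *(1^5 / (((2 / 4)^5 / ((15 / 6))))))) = 7 / 121125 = 0.00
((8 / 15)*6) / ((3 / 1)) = 16 / 15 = 1.07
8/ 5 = 1.60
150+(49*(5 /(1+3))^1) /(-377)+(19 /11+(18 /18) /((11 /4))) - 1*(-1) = 2536777 /16588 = 152.93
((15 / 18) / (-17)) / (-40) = 1 / 816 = 0.00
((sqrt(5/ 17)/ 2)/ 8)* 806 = 403* sqrt(85)/ 136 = 27.32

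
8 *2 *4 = 64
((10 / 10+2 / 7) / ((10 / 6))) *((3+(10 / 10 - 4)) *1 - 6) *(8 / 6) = -216 / 35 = -6.17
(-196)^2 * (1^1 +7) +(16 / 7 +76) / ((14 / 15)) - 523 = 15037555 / 49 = 306888.88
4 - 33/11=1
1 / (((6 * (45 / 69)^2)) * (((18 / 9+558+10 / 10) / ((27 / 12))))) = 529 / 336600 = 0.00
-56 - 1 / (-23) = -1287 / 23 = -55.96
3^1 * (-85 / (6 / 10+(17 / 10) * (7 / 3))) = -7650 / 137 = -55.84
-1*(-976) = 976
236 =236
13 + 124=137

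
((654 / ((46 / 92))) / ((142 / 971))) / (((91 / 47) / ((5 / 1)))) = 149232990 / 6461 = 23097.51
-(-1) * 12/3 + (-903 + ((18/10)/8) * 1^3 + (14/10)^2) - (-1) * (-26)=-922.82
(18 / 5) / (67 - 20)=18 / 235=0.08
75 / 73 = 1.03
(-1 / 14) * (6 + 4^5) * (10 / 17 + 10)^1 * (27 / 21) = -834300 / 833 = -1001.56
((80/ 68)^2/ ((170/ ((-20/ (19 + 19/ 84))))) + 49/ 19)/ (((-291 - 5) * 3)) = -4079089/ 1409166312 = -0.00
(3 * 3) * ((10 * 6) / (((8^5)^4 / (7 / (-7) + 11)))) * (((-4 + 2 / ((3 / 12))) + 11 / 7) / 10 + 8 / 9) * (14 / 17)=13665 / 2449958197289549824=0.00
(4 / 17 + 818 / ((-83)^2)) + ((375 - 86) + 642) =109073665 / 117113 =931.35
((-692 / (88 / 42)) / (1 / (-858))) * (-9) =-2550366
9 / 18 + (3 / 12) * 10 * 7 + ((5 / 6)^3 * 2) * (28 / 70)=997 / 54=18.46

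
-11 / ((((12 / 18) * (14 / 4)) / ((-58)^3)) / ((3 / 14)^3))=21730599 / 2401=9050.65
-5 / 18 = -0.28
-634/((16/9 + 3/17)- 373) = 48501/28385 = 1.71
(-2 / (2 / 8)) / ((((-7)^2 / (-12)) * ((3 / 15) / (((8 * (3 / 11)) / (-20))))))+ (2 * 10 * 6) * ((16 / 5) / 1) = 206400 / 539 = 382.93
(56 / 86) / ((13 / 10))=280 / 559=0.50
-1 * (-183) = 183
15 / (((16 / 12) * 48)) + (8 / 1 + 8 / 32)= 543 / 64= 8.48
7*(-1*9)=-63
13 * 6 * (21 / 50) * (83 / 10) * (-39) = -2651103 / 250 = -10604.41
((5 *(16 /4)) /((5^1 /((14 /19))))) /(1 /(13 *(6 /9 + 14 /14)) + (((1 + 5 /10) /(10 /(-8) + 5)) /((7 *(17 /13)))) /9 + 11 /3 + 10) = 974610 /4536041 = 0.21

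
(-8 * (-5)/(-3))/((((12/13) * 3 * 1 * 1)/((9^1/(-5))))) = 26/3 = 8.67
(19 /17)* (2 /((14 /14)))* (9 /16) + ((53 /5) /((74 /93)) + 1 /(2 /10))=492607 /25160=19.58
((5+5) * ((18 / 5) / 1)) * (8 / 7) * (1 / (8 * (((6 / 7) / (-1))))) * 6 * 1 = -36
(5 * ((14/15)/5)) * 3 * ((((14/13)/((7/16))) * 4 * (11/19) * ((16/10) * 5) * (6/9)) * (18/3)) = 630784/1235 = 510.76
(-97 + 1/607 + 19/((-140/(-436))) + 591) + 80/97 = 1141659314/2060765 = 554.00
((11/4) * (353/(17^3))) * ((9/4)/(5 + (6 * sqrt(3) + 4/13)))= -3483051/117833392 + 1968681 * sqrt(3)/58916696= 0.03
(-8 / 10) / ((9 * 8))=-1 / 90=-0.01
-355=-355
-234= -234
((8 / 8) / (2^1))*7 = 3.50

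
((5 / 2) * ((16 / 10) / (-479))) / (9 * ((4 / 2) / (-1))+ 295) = -4 / 132683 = -0.00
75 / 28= 2.68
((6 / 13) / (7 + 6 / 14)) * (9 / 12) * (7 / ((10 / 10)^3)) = 441 / 1352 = 0.33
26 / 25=1.04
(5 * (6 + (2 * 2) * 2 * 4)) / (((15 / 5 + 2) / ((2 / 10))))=38 / 5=7.60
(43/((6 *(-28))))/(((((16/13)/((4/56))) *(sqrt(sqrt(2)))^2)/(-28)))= 559 *sqrt(2)/2688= 0.29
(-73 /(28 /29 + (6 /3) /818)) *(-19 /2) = 16451207 /22962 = 716.45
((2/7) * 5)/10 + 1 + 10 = 78/7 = 11.14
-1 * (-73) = 73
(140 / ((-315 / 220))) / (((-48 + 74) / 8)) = -3520 / 117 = -30.09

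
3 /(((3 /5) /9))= 45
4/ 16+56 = 225/ 4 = 56.25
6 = 6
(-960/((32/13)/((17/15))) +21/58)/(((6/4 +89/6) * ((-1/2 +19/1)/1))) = -1.46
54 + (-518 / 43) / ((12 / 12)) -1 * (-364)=17456 / 43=405.95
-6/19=-0.32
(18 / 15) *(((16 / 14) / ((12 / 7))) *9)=36 / 5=7.20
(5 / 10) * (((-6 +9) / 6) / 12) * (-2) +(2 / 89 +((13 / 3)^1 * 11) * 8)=814487 / 2136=381.31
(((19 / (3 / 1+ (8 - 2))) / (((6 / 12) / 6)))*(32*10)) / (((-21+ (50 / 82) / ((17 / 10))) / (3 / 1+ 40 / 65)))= -796698880 / 561093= -1419.91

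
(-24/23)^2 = 576/529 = 1.09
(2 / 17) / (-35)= -2 / 595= -0.00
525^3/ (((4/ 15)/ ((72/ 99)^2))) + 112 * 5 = 34728817760/ 121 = 287015022.81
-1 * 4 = -4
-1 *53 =-53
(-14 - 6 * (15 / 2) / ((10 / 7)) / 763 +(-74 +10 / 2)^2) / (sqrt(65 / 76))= 1034837 * sqrt(1235) / 7085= 5132.93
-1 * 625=-625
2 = 2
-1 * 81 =-81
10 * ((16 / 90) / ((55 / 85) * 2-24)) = -0.08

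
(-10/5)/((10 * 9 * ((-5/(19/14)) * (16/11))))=209/50400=0.00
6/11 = 0.55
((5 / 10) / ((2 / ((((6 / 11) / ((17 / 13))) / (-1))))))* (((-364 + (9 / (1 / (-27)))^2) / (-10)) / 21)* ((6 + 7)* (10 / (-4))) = -947.07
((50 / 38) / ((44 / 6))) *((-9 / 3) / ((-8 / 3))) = 0.20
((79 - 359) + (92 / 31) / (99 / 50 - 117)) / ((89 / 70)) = -3494629600 / 15867009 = -220.25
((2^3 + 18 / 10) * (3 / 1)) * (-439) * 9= -580797 / 5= -116159.40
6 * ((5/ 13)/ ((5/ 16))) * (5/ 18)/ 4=20/ 39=0.51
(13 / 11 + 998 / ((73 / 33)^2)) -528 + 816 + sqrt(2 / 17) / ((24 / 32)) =493.58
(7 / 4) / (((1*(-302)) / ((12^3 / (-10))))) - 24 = -17364 / 755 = -23.00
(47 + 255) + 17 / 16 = 4849 / 16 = 303.06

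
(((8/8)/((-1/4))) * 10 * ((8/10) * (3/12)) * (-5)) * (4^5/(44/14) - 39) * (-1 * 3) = -378600/11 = -34418.18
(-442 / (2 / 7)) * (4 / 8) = -1547 / 2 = -773.50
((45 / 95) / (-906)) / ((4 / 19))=-3 / 1208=-0.00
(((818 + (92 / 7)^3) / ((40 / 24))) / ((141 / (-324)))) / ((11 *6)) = -64.51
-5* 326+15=-1615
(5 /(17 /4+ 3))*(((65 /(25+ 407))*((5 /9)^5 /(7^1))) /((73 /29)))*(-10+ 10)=0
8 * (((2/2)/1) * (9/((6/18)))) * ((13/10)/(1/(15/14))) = 2106/7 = 300.86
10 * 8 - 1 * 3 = 77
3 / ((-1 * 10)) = -3 / 10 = -0.30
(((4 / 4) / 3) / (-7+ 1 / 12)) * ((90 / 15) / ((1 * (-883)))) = 24 / 73289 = 0.00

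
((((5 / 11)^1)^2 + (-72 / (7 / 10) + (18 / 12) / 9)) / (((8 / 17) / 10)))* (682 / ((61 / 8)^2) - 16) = 29306710210 / 3151687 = 9298.74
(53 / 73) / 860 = 0.00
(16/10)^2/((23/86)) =5504/575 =9.57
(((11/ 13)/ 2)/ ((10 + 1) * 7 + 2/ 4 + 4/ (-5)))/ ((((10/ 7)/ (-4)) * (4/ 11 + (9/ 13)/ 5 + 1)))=-4235/ 411879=-0.01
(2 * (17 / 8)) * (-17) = -289 / 4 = -72.25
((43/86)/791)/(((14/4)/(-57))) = -57/5537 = -0.01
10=10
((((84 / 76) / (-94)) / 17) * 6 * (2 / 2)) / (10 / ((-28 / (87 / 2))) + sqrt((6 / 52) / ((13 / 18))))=214032 * sqrt(3) / 53905803013 + 14408940 / 53905803013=0.00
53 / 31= 1.71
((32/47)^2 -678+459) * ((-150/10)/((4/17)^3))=35576040165/141376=251641.30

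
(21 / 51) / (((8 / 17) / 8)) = 7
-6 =-6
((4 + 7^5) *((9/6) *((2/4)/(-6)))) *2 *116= -487519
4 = 4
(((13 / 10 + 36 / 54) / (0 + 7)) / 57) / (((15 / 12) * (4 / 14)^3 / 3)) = 2891 / 5700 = 0.51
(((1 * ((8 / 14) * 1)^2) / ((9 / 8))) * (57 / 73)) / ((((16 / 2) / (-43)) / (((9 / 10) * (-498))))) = 9764784 / 17885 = 545.98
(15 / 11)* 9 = 135 / 11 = 12.27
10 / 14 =5 / 7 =0.71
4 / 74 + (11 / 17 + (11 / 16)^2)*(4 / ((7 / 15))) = 2719747 / 281792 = 9.65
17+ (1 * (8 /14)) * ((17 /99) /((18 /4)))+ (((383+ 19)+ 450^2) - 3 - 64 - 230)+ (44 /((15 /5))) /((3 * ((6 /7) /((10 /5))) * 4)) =1263771337 /6237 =202624.87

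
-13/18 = -0.72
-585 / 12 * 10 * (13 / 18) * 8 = -8450 / 3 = -2816.67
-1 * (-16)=16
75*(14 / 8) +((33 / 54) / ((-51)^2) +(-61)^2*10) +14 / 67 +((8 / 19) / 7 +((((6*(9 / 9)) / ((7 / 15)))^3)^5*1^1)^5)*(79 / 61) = 3484067463566867691294980965722728584479309808303538258529142627638181065293988042856712510249999679982282303387972103736297091017590221727726030640341187817 / 17536951168739246107294256940287715994374973117299841234723727520878634444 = 198670078398658263812697000000000000000000000000000000000000000000000000000000000000.00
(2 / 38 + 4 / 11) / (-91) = -87 / 19019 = -0.00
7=7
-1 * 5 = -5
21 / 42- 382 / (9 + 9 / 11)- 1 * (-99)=1636 / 27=60.59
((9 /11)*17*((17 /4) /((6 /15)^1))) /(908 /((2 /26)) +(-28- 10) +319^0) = 13005 /1035496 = 0.01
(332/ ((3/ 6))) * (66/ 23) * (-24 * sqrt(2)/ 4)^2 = 3155328/ 23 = 137188.17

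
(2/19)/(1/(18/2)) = 18/19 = 0.95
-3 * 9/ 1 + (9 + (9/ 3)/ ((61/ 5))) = -1083/ 61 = -17.75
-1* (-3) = 3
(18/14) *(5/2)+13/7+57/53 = 4561/742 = 6.15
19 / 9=2.11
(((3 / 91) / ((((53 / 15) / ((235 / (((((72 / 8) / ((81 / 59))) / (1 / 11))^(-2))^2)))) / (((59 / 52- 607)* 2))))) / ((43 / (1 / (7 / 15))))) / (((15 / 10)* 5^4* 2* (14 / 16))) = -210158091608835788 / 96305852097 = -2182194.40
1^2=1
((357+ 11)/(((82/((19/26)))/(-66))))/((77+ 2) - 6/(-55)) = -333960/122057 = -2.74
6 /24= 1 /4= 0.25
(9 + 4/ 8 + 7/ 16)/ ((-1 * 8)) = -1.24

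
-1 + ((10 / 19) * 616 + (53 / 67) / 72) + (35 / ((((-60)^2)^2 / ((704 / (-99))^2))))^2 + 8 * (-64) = -1293096669245517529 / 6849809479125000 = -188.78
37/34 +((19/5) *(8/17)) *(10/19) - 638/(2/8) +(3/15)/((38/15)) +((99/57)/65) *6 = -53531609/20995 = -2549.73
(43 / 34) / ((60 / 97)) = 4171 / 2040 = 2.04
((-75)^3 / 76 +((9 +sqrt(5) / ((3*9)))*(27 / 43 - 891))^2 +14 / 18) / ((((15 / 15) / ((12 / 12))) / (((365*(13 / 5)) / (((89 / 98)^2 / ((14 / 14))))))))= 8906500462021344*sqrt(5) / 14645929 +185045581558684739893 / 2504453859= 75246400848.09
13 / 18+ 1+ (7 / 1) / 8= 187 / 72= 2.60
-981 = -981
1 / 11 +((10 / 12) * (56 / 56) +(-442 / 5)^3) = -5699150983 / 8250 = -690806.18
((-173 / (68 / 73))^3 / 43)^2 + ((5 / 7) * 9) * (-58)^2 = 28399601276158928217064927 / 1279641827602432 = 22193398702.33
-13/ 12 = -1.08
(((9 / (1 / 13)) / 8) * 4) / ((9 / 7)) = 91 / 2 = 45.50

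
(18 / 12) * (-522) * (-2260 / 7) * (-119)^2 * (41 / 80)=7338713697 / 4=1834678424.25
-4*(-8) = 32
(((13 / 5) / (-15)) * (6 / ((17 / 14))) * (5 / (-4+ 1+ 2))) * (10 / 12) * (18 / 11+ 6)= 27.25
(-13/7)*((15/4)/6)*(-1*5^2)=1625/56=29.02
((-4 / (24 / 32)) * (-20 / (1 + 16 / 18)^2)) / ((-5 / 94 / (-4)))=649728 / 289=2248.19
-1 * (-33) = 33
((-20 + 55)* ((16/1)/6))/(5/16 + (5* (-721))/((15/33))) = -4480/380673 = -0.01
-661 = -661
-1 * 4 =-4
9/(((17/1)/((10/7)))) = 90/119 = 0.76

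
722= 722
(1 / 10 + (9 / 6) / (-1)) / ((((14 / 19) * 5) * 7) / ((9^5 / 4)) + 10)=-7853517 / 56106350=-0.14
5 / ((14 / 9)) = 45 / 14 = 3.21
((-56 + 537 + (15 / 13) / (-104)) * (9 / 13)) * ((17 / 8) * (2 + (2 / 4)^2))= 895458969 / 562432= 1592.12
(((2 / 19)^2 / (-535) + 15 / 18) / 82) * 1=0.01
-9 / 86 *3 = -27 / 86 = -0.31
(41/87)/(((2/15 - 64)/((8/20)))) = -41/13891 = -0.00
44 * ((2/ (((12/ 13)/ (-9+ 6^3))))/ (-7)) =-19734/ 7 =-2819.14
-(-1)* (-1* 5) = -5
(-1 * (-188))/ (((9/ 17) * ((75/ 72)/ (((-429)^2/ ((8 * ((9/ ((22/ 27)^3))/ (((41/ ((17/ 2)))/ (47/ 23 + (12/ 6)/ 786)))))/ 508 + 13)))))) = 131013136351924404864/ 27378203131075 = 4785308.07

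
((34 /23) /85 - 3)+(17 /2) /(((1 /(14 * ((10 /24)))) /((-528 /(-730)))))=276031 /8395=32.88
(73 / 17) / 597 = 73 / 10149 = 0.01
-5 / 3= -1.67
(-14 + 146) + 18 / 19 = 132.95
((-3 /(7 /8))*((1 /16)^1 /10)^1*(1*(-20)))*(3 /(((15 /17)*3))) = 17 /35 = 0.49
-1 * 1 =-1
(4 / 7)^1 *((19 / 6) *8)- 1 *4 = 220 / 21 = 10.48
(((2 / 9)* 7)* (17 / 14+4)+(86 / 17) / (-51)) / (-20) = -20839 / 52020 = -0.40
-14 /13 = -1.08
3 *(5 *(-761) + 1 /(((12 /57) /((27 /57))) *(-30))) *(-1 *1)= 11415.22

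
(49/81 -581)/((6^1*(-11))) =23506/2673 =8.79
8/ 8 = 1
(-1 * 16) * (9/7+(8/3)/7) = -80/3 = -26.67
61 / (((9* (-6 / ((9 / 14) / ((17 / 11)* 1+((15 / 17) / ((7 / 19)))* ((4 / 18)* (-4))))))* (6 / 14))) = 2.90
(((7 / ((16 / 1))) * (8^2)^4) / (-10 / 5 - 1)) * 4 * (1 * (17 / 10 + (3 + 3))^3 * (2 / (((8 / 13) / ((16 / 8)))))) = -10890642194432 / 375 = -29041712518.49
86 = 86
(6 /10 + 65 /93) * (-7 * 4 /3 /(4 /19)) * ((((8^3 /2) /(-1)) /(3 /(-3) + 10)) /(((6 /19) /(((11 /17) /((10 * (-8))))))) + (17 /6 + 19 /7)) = -1157084914 /3201525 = -361.42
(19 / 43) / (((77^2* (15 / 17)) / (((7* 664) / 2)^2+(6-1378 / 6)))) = 5233329011 / 11472615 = 456.16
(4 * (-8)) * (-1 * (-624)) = -19968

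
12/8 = 3/2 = 1.50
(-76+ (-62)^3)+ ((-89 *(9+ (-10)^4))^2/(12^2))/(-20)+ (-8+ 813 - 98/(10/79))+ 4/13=-10324768161901/37440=-275768380.39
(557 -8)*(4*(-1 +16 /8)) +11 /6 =13187 /6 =2197.83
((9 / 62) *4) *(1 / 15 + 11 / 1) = 996 / 155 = 6.43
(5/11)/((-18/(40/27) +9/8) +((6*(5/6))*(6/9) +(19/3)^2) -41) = -1800/33979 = -0.05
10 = 10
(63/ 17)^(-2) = 289/ 3969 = 0.07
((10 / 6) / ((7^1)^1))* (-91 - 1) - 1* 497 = -10897 / 21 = -518.90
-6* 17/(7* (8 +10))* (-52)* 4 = 3536/21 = 168.38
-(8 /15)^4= -4096 /50625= -0.08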